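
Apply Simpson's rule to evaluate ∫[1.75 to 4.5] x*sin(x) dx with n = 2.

f(x) = x*sin(x)
a = 1.75, b = 4.5, n = 2
h = (b - a)/n = 1.375000

Simpson's rule: (h/3)[f(x₀) + 4f(x₁) + 2f(x₂) + ... + f(xₙ)]

x_0 = 1.7500, f(x_0) = 1.721975, coefficient = 1
x_1 = 3.1250, f(x_1) = 0.051850, coefficient = 4
x_2 = 4.5000, f(x_2) = -4.398886, coefficient = 1

I ≈ (1.375000/3) × -2.469511 = -1.131859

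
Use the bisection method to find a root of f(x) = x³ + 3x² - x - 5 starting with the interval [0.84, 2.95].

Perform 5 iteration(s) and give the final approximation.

f(x) = x³ + 3x² - x - 5
Initial interval: [0.84, 2.95]

Iteration 1:
  c_1 = (0.840000 + 2.950000)/2 = 1.895000
  f(c_1) = f(1.895000) = 10.683067
  f(a) × f(c) < 0, new interval: [0.840000, 1.895000]
Iteration 2:
  c_2 = (0.840000 + 1.895000)/2 = 1.367500
  f(c_2) = f(1.367500) = 1.799971
  f(a) × f(c) < 0, new interval: [0.840000, 1.367500]
Iteration 3:
  c_3 = (0.840000 + 1.367500)/2 = 1.103750
  f(c_3) = f(1.103750) = -1.104299
  f(a) × f(c) ≥ 0, new interval: [1.103750, 1.367500]
Iteration 4:
  c_4 = (1.103750 + 1.367500)/2 = 1.235625
  f(c_4) = f(1.235625) = 0.231197
  f(a) × f(c) < 0, new interval: [1.103750, 1.235625]
Iteration 5:
  c_5 = (1.103750 + 1.235625)/2 = 1.169687
  f(c_5) = f(1.169687) = -0.464851
  f(a) × f(c) ≥ 0, new interval: [1.169687, 1.235625]

After 5 iteration(s), the approximation is c_5 = 1.169687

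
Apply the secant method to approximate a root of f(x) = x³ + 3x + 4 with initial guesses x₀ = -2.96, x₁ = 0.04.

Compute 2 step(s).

f(x) = x³ + 3x + 4
x₀ = -2.96, x₁ = 0.04

Secant formula: x_{n+1} = x_n - f(x_n)(x_n - x_{n-1})/(f(x_n) - f(x_{n-1}))

Iteration 1:
  f(-2.960000) = -30.814336
  f(0.040000) = 4.120064
  x_2 = 0.040000 - 4.120064×(0.040000 - (-2.960000))/(4.120064 - (-30.814336))
       = -0.313811
Iteration 2:
  f(0.040000) = 4.120064
  f(-0.313811) = 3.027662
  x_3 = -0.313811 - 3.027662×(-0.313811 - 0.040000)/(3.027662 - 4.120064)
       = -1.294423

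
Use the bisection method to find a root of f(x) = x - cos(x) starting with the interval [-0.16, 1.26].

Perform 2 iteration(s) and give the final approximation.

f(x) = x - cos(x)
Initial interval: [-0.16, 1.26]

Iteration 1:
  c_1 = (-0.160000 + 1.260000)/2 = 0.550000
  f(c_1) = f(0.550000) = -0.302525
  f(a) × f(c) ≥ 0, new interval: [0.550000, 1.260000]
Iteration 2:
  c_2 = (0.550000 + 1.260000)/2 = 0.905000
  f(c_2) = f(0.905000) = 0.287314
  f(a) × f(c) < 0, new interval: [0.550000, 0.905000]

After 2 iteration(s), the approximation is c_2 = 0.905000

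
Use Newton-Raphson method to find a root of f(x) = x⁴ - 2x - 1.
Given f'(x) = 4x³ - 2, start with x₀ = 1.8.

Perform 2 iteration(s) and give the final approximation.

f(x) = x⁴ - 2x - 1
f'(x) = 4x³ - 2
x₀ = 1.8

Newton-Raphson formula: x_{n+1} = x_n - f(x_n)/f'(x_n)

Iteration 1:
  f(1.800000) = 5.897600
  f'(1.800000) = 21.328000
  x_1 = 1.800000 - 5.897600/21.328000 = 1.523481
Iteration 2:
  f(1.523481) = 1.340051
  f'(1.523481) = 12.143960
  x_2 = 1.523481 - 1.340051/12.143960 = 1.413134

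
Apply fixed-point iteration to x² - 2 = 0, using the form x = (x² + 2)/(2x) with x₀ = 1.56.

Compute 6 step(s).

Equation: x² - 2 = 0
Fixed-point form: x = (x² + 2)/(2x)
x₀ = 1.56

x_1 = g(1.560000) = 1.421026
x_2 = g(1.421026) = 1.414230
x_3 = g(1.414230) = 1.414214
x_4 = g(1.414214) = 1.414214
x_5 = g(1.414214) = 1.414214
x_6 = g(1.414214) = 1.414214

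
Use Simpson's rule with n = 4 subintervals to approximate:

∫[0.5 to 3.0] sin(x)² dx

f(x) = sin(x)²
a = 0.5, b = 3.0, n = 4
h = (b - a)/n = 0.625000

Simpson's rule: (h/3)[f(x₀) + 4f(x₁) + 2f(x₂) + ... + f(xₙ)]

x_0 = 0.5000, f(x_0) = 0.229849, coefficient = 1
x_1 = 1.1250, f(x_1) = 0.814087, coefficient = 4
x_2 = 1.7500, f(x_2) = 0.968228, coefficient = 2
x_3 = 2.3750, f(x_3) = 0.481199, coefficient = 4
x_4 = 3.0000, f(x_4) = 0.019915, coefficient = 1

I ≈ (0.625000/3) × 7.367363 = 1.534867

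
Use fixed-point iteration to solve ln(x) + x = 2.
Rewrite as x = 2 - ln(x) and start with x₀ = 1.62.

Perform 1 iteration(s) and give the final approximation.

Equation: ln(x) + x = 2
Fixed-point form: x = 2 - ln(x)
x₀ = 1.62

x_1 = g(1.620000) = 1.517574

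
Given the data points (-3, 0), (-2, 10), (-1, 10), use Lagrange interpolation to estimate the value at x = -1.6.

Lagrange interpolation formula:
P(x) = Σ yᵢ × Lᵢ(x)
where Lᵢ(x) = Π_{j≠i} (x - xⱼ)/(xᵢ - xⱼ)

L_0(-1.6) = (-1.6 - (-2))/(-3 - (-2)) × (-1.6 - (-1))/(-3 - (-1)) = -0.120000
L_1(-1.6) = (-1.6 - (-3))/(-2 - (-3)) × (-1.6 - (-1))/(-2 - (-1)) = 0.840000
L_2(-1.6) = (-1.6 - (-3))/(-1 - (-3)) × (-1.6 - (-2))/(-1 - (-2)) = 0.280000

P(-1.6) = 0×L_0(-1.6) + 10×L_1(-1.6) + 10×L_2(-1.6)
P(-1.6) = 11.200000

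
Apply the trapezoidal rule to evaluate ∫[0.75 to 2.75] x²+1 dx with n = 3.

f(x) = x²+1
a = 0.75, b = 2.75, n = 3
h = (b - a)/n = 0.666667

Trapezoidal rule: (h/2)[f(x₀) + 2f(x₁) + 2f(x₂) + ... + f(xₙ)]

x_0 = 0.7500, f(x_0) = 1.562500, coefficient = 1
x_1 = 1.4167, f(x_1) = 3.006944, coefficient = 2
x_2 = 2.0833, f(x_2) = 5.340278, coefficient = 2
x_3 = 2.7500, f(x_3) = 8.562500, coefficient = 1

I ≈ (0.666667/2) × 26.819444 = 8.939815
Exact value: 8.791667
Error: 0.148148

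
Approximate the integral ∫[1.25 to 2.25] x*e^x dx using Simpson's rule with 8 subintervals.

f(x) = x*e^x
a = 1.25, b = 2.25, n = 8
h = (b - a)/n = 0.125000

Simpson's rule: (h/3)[f(x₀) + 4f(x₁) + 2f(x₂) + ... + f(xₙ)]

x_0 = 1.2500, f(x_0) = 4.362929, coefficient = 1
x_1 = 1.3750, f(x_1) = 5.438230, coefficient = 4
x_2 = 1.5000, f(x_2) = 6.722534, coefficient = 2
x_3 = 1.6250, f(x_3) = 8.252431, coefficient = 4
x_4 = 1.7500, f(x_4) = 10.070555, coefficient = 2
x_5 = 1.8750, f(x_5) = 12.226536, coefficient = 4
x_6 = 2.0000, f(x_6) = 14.778112, coefficient = 2
x_7 = 2.1250, f(x_7) = 17.792407, coefficient = 4
x_8 = 2.2500, f(x_8) = 21.347406, coefficient = 1

I ≈ (0.125000/3) × 263.691153 = 10.987131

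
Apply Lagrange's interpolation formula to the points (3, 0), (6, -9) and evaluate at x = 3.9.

Lagrange interpolation formula:
P(x) = Σ yᵢ × Lᵢ(x)
where Lᵢ(x) = Π_{j≠i} (x - xⱼ)/(xᵢ - xⱼ)

L_0(3.9) = (3.9 - 6)/(3 - 6) = 0.700000
L_1(3.9) = (3.9 - 3)/(6 - 3) = 0.300000

P(3.9) = 0×L_0(3.9) + (-9)×L_1(3.9)
P(3.9) = -2.700000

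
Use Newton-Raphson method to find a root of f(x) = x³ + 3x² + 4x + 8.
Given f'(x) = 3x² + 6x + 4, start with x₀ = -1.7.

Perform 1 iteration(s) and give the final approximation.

f(x) = x³ + 3x² + 4x + 8
f'(x) = 3x² + 6x + 4
x₀ = -1.7

Newton-Raphson formula: x_{n+1} = x_n - f(x_n)/f'(x_n)

Iteration 1:
  f(-1.700000) = 4.957000
  f'(-1.700000) = 2.470000
  x_1 = -1.700000 - 4.957000/2.470000 = -3.706883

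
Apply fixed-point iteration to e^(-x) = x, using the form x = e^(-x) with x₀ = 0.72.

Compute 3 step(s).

Equation: e^(-x) = x
Fixed-point form: x = e^(-x)
x₀ = 0.72

x_1 = g(0.720000) = 0.486752
x_2 = g(0.486752) = 0.614619
x_3 = g(0.614619) = 0.540847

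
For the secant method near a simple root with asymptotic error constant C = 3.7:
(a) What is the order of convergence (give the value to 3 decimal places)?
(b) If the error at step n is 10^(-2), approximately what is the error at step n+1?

(a) Secant method has superlinear convergence with order φ = (1+√5)/2 ≈ 1.618.
    This means |e_{n+1}| ≈ C|e_n|^1.618.

(b) With |e_n| = 10^(-2) and C = 3.7:
    |e_{n+1}| ≈ 3.7 × (10^(-2))^1.618 = 3.7 × 10^(-3.24)

(a) ≈ 1.618 (golden ratio); (b) |e_{n+1}| ≈ 2.148e-03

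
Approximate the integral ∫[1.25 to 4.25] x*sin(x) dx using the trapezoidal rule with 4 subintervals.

f(x) = x*sin(x)
a = 1.25, b = 4.25, n = 4
h = (b - a)/n = 0.750000

Trapezoidal rule: (h/2)[f(x₀) + 2f(x₁) + 2f(x₂) + ... + f(xₙ)]

x_0 = 1.2500, f(x_0) = 1.186231, coefficient = 1
x_1 = 2.0000, f(x_1) = 1.818595, coefficient = 2
x_2 = 2.7500, f(x_2) = 1.049568, coefficient = 2
x_3 = 3.5000, f(x_3) = -1.227741, coefficient = 2
x_4 = 4.2500, f(x_4) = -3.803705, coefficient = 1

I ≈ (0.750000/2) × 0.663369 = 0.248763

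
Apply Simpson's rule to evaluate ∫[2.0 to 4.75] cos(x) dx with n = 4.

f(x) = cos(x)
a = 2.0, b = 4.75, n = 4
h = (b - a)/n = 0.687500

Simpson's rule: (h/3)[f(x₀) + 4f(x₁) + 2f(x₂) + ... + f(xₙ)]

x_0 = 2.0000, f(x_0) = -0.416147, coefficient = 1
x_1 = 2.6875, f(x_1) = -0.898659, coefficient = 4
x_2 = 3.3750, f(x_2) = -0.972884, coefficient = 2
x_3 = 4.0625, f(x_3) = -0.605098, coefficient = 4
x_4 = 4.7500, f(x_4) = 0.037602, coefficient = 1

I ≈ (0.687500/3) × -8.339342 = -1.911099
Exact value: -1.908590
Error: 0.002509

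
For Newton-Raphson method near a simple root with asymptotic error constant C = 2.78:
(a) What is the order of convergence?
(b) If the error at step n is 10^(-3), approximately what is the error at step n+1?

(a) Newton-Raphson has quadratic (order 2) convergence near simple roots.
    This means |e_{n+1}| ≈ C|e_n|².

(b) With |e_n| = 10^(-3) and C = 2.78:
    |e_{n+1}| ≈ 2.78 × (10^(-3))² = 2.78 × 10^(-6)

(a) 2 (quadratic); (b) |e_{n+1}| ≈ 2.780e-06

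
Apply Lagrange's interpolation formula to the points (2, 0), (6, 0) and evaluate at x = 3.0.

Lagrange interpolation formula:
P(x) = Σ yᵢ × Lᵢ(x)
where Lᵢ(x) = Π_{j≠i} (x - xⱼ)/(xᵢ - xⱼ)

L_0(3.0) = (3.0 - 6)/(2 - 6) = 0.750000
L_1(3.0) = (3.0 - 2)/(6 - 2) = 0.250000

P(3.0) = 0×L_0(3.0) + 0×L_1(3.0)
P(3.0) = 0.000000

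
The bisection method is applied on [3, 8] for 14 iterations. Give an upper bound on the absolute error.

Bisection error bound: |error| ≤ (b-a)/2^n
|error| ≤ (8 - 3)/2^14 = 5/2^14
|error| ≤ 0.0003051758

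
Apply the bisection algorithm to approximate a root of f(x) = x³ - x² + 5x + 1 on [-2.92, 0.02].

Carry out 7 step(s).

f(x) = x³ - x² + 5x + 1
Initial interval: [-2.92, 0.02]

Iteration 1:
  c_1 = (-2.920000 + 0.020000)/2 = -1.450000
  f(c_1) = f(-1.450000) = -11.401125
  f(a) × f(c) ≥ 0, new interval: [-1.450000, 0.020000]
Iteration 2:
  c_2 = (-1.450000 + 0.020000)/2 = -0.715000
  f(c_2) = f(-0.715000) = -3.451751
  f(a) × f(c) ≥ 0, new interval: [-0.715000, 0.020000]
Iteration 3:
  c_3 = (-0.715000 + 0.020000)/2 = -0.347500
  f(c_3) = f(-0.347500) = -0.900219
  f(a) × f(c) ≥ 0, new interval: [-0.347500, 0.020000]
Iteration 4:
  c_4 = (-0.347500 + 0.020000)/2 = -0.163750
  f(c_4) = f(-0.163750) = 0.150045
  f(a) × f(c) < 0, new interval: [-0.347500, -0.163750]
Iteration 5:
  c_5 = (-0.347500 + (-0.163750))/2 = -0.255625
  f(c_5) = f(-0.255625) = -0.360173
  f(a) × f(c) ≥ 0, new interval: [-0.255625, -0.163750]
Iteration 6:
  c_6 = (-0.255625 + (-0.163750))/2 = -0.209687
  f(c_6) = f(-0.209687) = -0.101626
  f(a) × f(c) ≥ 0, new interval: [-0.209687, -0.163750]
Iteration 7:
  c_7 = (-0.209687 + (-0.163750))/2 = -0.186719
  f(c_7) = f(-0.186719) = 0.025033
  f(a) × f(c) < 0, new interval: [-0.209687, -0.186719]

After 7 iteration(s), the approximation is c_7 = -0.186719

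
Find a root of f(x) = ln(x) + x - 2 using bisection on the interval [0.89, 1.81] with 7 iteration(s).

f(x) = ln(x) + x - 2
Initial interval: [0.89, 1.81]

Iteration 1:
  c_1 = (0.890000 + 1.810000)/2 = 1.350000
  f(c_1) = f(1.350000) = -0.349895
  f(a) × f(c) ≥ 0, new interval: [1.350000, 1.810000]
Iteration 2:
  c_2 = (1.350000 + 1.810000)/2 = 1.580000
  f(c_2) = f(1.580000) = 0.037425
  f(a) × f(c) < 0, new interval: [1.350000, 1.580000]
Iteration 3:
  c_3 = (1.350000 + 1.580000)/2 = 1.465000
  f(c_3) = f(1.465000) = -0.153145
  f(a) × f(c) ≥ 0, new interval: [1.465000, 1.580000]
Iteration 4:
  c_4 = (1.465000 + 1.580000)/2 = 1.522500
  f(c_4) = f(1.522500) = -0.057146
  f(a) × f(c) ≥ 0, new interval: [1.522500, 1.580000]
Iteration 5:
  c_5 = (1.522500 + 1.580000)/2 = 1.551250
  f(c_5) = f(1.551250) = -0.009689
  f(a) × f(c) ≥ 0, new interval: [1.551250, 1.580000]
Iteration 6:
  c_6 = (1.551250 + 1.580000)/2 = 1.565625
  f(c_6) = f(1.565625) = 0.013910
  f(a) × f(c) < 0, new interval: [1.551250, 1.565625]
Iteration 7:
  c_7 = (1.551250 + 1.565625)/2 = 1.558438
  f(c_7) = f(1.558438) = 0.002121
  f(a) × f(c) < 0, new interval: [1.551250, 1.558438]

After 7 iteration(s), the approximation is c_7 = 1.558438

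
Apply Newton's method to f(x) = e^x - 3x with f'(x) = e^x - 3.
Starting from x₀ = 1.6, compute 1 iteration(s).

f(x) = e^x - 3x
f'(x) = e^x - 3
x₀ = 1.6

Newton-Raphson formula: x_{n+1} = x_n - f(x_n)/f'(x_n)

Iteration 1:
  f(1.600000) = 0.153032
  f'(1.600000) = 1.953032
  x_1 = 1.600000 - 0.153032/1.953032 = 1.521644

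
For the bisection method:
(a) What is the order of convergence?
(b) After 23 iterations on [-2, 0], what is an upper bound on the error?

(a) Bisection has linear (order 1) convergence; the error is halved each step.

(b) Error bound = (b-a)/2^n = (0 - (-2))/2^{23}
    = 2/2^{23}

(a) 1 (linear); (b) error ≤ 2.38e-07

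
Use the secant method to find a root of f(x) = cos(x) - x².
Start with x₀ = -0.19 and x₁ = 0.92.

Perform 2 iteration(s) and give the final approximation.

f(x) = cos(x) - x²
x₀ = -0.19, x₁ = 0.92

Secant formula: x_{n+1} = x_n - f(x_n)(x_n - x_{n-1})/(f(x_n) - f(x_{n-1}))

Iteration 1:
  f(-0.190000) = 0.945904
  f(0.920000) = -0.240580
  x_2 = 0.920000 - (-0.240580)×(0.920000 - (-0.190000))/(-0.240580 - 0.945904)
       = 0.694929
Iteration 2:
  f(0.920000) = -0.240580
  f(0.694929) = 0.285174
  x_3 = 0.694929 - 0.285174×(0.694929 - 0.920000)/(0.285174 - (-0.240580))
       = 0.817009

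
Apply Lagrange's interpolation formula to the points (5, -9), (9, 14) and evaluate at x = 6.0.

Lagrange interpolation formula:
P(x) = Σ yᵢ × Lᵢ(x)
where Lᵢ(x) = Π_{j≠i} (x - xⱼ)/(xᵢ - xⱼ)

L_0(6.0) = (6.0 - 9)/(5 - 9) = 0.750000
L_1(6.0) = (6.0 - 5)/(9 - 5) = 0.250000

P(6.0) = (-9)×L_0(6.0) + 14×L_1(6.0)
P(6.0) = -3.250000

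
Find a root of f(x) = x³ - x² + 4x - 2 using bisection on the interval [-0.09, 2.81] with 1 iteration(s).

f(x) = x³ - x² + 4x - 2
Initial interval: [-0.09, 2.81]

Iteration 1:
  c_1 = (-0.090000 + 2.810000)/2 = 1.360000
  f(c_1) = f(1.360000) = 4.105856
  f(a) × f(c) < 0, new interval: [-0.090000, 1.360000]

After 1 iteration(s), the approximation is c_1 = 1.360000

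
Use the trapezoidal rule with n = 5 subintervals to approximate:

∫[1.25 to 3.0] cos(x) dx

f(x) = cos(x)
a = 1.25, b = 3.0, n = 5
h = (b - a)/n = 0.350000

Trapezoidal rule: (h/2)[f(x₀) + 2f(x₁) + 2f(x₂) + ... + f(xₙ)]

x_0 = 1.2500, f(x_0) = 0.315322, coefficient = 1
x_1 = 1.6000, f(x_1) = -0.029200, coefficient = 2
x_2 = 1.9500, f(x_2) = -0.370181, coefficient = 2
x_3 = 2.3000, f(x_3) = -0.666276, coefficient = 2
x_4 = 2.6500, f(x_4) = -0.881582, coefficient = 2
x_5 = 3.0000, f(x_5) = -0.989992, coefficient = 1

I ≈ (0.350000/2) × -4.569147 = -0.799601
Exact value: -0.807865
Error: 0.008264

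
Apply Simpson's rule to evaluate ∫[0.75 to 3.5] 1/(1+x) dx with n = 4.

f(x) = 1/(1+x)
a = 0.75, b = 3.5, n = 4
h = (b - a)/n = 0.687500

Simpson's rule: (h/3)[f(x₀) + 4f(x₁) + 2f(x₂) + ... + f(xₙ)]

x_0 = 0.7500, f(x_0) = 0.571429, coefficient = 1
x_1 = 1.4375, f(x_1) = 0.410256, coefficient = 4
x_2 = 2.1250, f(x_2) = 0.320000, coefficient = 2
x_3 = 2.8125, f(x_3) = 0.262295, coefficient = 4
x_4 = 3.5000, f(x_4) = 0.222222, coefficient = 1

I ≈ (0.687500/3) × 4.123857 = 0.945051
Exact value: 0.944462
Error: 0.000589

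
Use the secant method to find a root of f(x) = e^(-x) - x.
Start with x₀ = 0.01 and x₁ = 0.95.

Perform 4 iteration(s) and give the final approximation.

f(x) = e^(-x) - x
x₀ = 0.01, x₁ = 0.95

Secant formula: x_{n+1} = x_n - f(x_n)(x_n - x_{n-1})/(f(x_n) - f(x_{n-1}))

Iteration 1:
  f(0.010000) = 0.980050
  f(0.950000) = -0.563259
  x_2 = 0.950000 - (-0.563259)×(0.950000 - 0.010000)/(-0.563259 - 0.980050)
       = 0.606930
Iteration 2:
  f(0.950000) = -0.563259
  f(0.606930) = -0.061908
  x_3 = 0.606930 - (-0.061908)×(0.606930 - 0.950000)/(-0.061908 - (-0.563259))
       = 0.564567
Iteration 3:
  f(0.606930) = -0.061908
  f(0.564567) = 0.004040
  x_4 = 0.564567 - 0.004040×(0.564567 - 0.606930)/(0.004040 - (-0.061908))
       = 0.567162
Iteration 4:
  f(0.564567) = 0.004040
  f(0.567162) = -0.000029
  x_5 = 0.567162 - (-0.000029)×(0.567162 - 0.564567)/(-0.000029 - 0.004040)
       = 0.567143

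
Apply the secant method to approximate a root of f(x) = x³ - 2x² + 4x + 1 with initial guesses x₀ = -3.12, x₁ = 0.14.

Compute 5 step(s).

f(x) = x³ - 2x² + 4x + 1
x₀ = -3.12, x₁ = 0.14

Secant formula: x_{n+1} = x_n - f(x_n)(x_n - x_{n-1})/(f(x_n) - f(x_{n-1}))

Iteration 1:
  f(-3.120000) = -61.320128
  f(0.140000) = 1.523544
  x_2 = 0.140000 - 1.523544×(0.140000 - (-3.120000))/(1.523544 - (-61.320128))
       = 0.060967
Iteration 2:
  f(0.140000) = 1.523544
  f(0.060967) = 1.236659
  x_3 = 0.060967 - 1.236659×(0.060967 - 0.140000)/(1.236659 - 1.523544)
       = -0.279718
Iteration 3:
  f(0.060967) = 1.236659
  f(-0.279718) = -0.297244
  x_4 = -0.279718 - (-0.297244)×(-0.279718 - 0.060967)/(-0.297244 - 1.236659)
       = -0.213699
Iteration 4:
  f(-0.279718) = -0.297244
  f(-0.213699) = 0.044108
  x_5 = -0.213699 - 0.044108×(-0.213699 - (-0.279718))/(0.044108 - (-0.297244))
       = -0.222230
Iteration 5:
  f(-0.213699) = 0.044108
  f(-0.222230) = 0.001332
  x_6 = -0.222230 - 0.001332×(-0.222230 - (-0.213699))/(0.001332 - 0.044108)
       = -0.222496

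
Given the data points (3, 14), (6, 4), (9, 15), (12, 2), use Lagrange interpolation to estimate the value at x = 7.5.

Lagrange interpolation formula:
P(x) = Σ yᵢ × Lᵢ(x)
where Lᵢ(x) = Π_{j≠i} (x - xⱼ)/(xᵢ - xⱼ)

L_0(7.5) = (7.5 - 6)/(3 - 6) × (7.5 - 9)/(3 - 9) × (7.5 - 12)/(3 - 12) = -0.062500
L_1(7.5) = (7.5 - 3)/(6 - 3) × (7.5 - 9)/(6 - 9) × (7.5 - 12)/(6 - 12) = 0.562500
L_2(7.5) = (7.5 - 3)/(9 - 3) × (7.5 - 6)/(9 - 6) × (7.5 - 12)/(9 - 12) = 0.562500
L_3(7.5) = (7.5 - 3)/(12 - 3) × (7.5 - 6)/(12 - 6) × (7.5 - 9)/(12 - 9) = -0.062500

P(7.5) = 14×L_0(7.5) + 4×L_1(7.5) + 15×L_2(7.5) + 2×L_3(7.5)
P(7.5) = 9.687500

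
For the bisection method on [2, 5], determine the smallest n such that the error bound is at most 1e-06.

We need (b-a)/2^n ≤ 1e-06
(5 - 2)/2^n ≤ 1e-06
3/2^n ≤ 1e-06
2^n ≥ 3000000
n ≥ log₂(3000000) = 21.52
n ≥ 22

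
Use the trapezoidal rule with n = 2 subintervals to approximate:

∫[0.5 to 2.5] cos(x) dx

f(x) = cos(x)
a = 0.5, b = 2.5, n = 2
h = (b - a)/n = 1.000000

Trapezoidal rule: (h/2)[f(x₀) + 2f(x₁) + 2f(x₂) + ... + f(xₙ)]

x_0 = 0.5000, f(x_0) = 0.877583, coefficient = 1
x_1 = 1.5000, f(x_1) = 0.070737, coefficient = 2
x_2 = 2.5000, f(x_2) = -0.801144, coefficient = 1

I ≈ (1.000000/2) × 0.217913 = 0.108957
Exact value: 0.119047
Error: 0.010090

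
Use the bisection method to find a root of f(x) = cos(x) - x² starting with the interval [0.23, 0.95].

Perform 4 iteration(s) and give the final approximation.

f(x) = cos(x) - x²
Initial interval: [0.23, 0.95]

Iteration 1:
  c_1 = (0.230000 + 0.950000)/2 = 0.590000
  f(c_1) = f(0.590000) = 0.482841
  f(a) × f(c) ≥ 0, new interval: [0.590000, 0.950000]
Iteration 2:
  c_2 = (0.590000 + 0.950000)/2 = 0.770000
  f(c_2) = f(0.770000) = 0.125011
  f(a) × f(c) ≥ 0, new interval: [0.770000, 0.950000]
Iteration 3:
  c_3 = (0.770000 + 0.950000)/2 = 0.860000
  f(c_3) = f(0.860000) = -0.087163
  f(a) × f(c) < 0, new interval: [0.770000, 0.860000]
Iteration 4:
  c_4 = (0.770000 + 0.860000)/2 = 0.815000
  f(c_4) = f(0.815000) = 0.021643
  f(a) × f(c) ≥ 0, new interval: [0.815000, 0.860000]

After 4 iteration(s), the approximation is c_4 = 0.815000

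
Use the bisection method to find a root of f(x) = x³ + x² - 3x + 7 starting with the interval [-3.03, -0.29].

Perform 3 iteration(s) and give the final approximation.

f(x) = x³ + x² - 3x + 7
Initial interval: [-3.03, -0.29]

Iteration 1:
  c_1 = (-3.030000 + (-0.290000))/2 = -1.660000
  f(c_1) = f(-1.660000) = 10.161304
  f(a) × f(c) < 0, new interval: [-3.030000, -1.660000]
Iteration 2:
  c_2 = (-3.030000 + (-1.660000))/2 = -2.345000
  f(c_2) = f(-2.345000) = 6.638811
  f(a) × f(c) < 0, new interval: [-3.030000, -2.345000]
Iteration 3:
  c_3 = (-3.030000 + (-2.345000))/2 = -2.687500
  f(c_3) = f(-2.687500) = 2.874268
  f(a) × f(c) < 0, new interval: [-3.030000, -2.687500]

After 3 iteration(s), the approximation is c_3 = -2.687500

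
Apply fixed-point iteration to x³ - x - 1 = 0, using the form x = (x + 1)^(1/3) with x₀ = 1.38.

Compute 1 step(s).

Equation: x³ - x - 1 = 0
Fixed-point form: x = (x + 1)^(1/3)
x₀ = 1.38

x_1 = g(1.380000) = 1.335136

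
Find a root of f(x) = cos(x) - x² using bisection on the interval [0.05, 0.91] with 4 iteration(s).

f(x) = cos(x) - x²
Initial interval: [0.05, 0.91]

Iteration 1:
  c_1 = (0.050000 + 0.910000)/2 = 0.480000
  f(c_1) = f(0.480000) = 0.656595
  f(a) × f(c) ≥ 0, new interval: [0.480000, 0.910000]
Iteration 2:
  c_2 = (0.480000 + 0.910000)/2 = 0.695000
  f(c_2) = f(0.695000) = 0.285029
  f(a) × f(c) ≥ 0, new interval: [0.695000, 0.910000]
Iteration 3:
  c_3 = (0.695000 + 0.910000)/2 = 0.802500
  f(c_3) = f(0.802500) = 0.050905
  f(a) × f(c) ≥ 0, new interval: [0.802500, 0.910000]
Iteration 4:
  c_4 = (0.802500 + 0.910000)/2 = 0.856250
  f(c_4) = f(0.856250) = -0.077889
  f(a) × f(c) < 0, new interval: [0.802500, 0.856250]

After 4 iteration(s), the approximation is c_4 = 0.856250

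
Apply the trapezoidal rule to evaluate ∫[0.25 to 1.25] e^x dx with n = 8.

f(x) = e^x
a = 0.25, b = 1.25, n = 8
h = (b - a)/n = 0.125000

Trapezoidal rule: (h/2)[f(x₀) + 2f(x₁) + 2f(x₂) + ... + f(xₙ)]

x_0 = 0.2500, f(x_0) = 1.284025, coefficient = 1
x_1 = 0.3750, f(x_1) = 1.454991, coefficient = 2
x_2 = 0.5000, f(x_2) = 1.648721, coefficient = 2
x_3 = 0.6250, f(x_3) = 1.868246, coefficient = 2
x_4 = 0.7500, f(x_4) = 2.117000, coefficient = 2
x_5 = 0.8750, f(x_5) = 2.398875, coefficient = 2
x_6 = 1.0000, f(x_6) = 2.718282, coefficient = 2
x_7 = 1.1250, f(x_7) = 3.080217, coefficient = 2
x_8 = 1.2500, f(x_8) = 3.490343, coefficient = 1

I ≈ (0.125000/2) × 35.347034 = 2.209190
Exact value: 2.206318
Error: 0.002872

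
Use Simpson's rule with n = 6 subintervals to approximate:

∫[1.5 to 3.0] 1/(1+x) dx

f(x) = 1/(1+x)
a = 1.5, b = 3.0, n = 6
h = (b - a)/n = 0.250000

Simpson's rule: (h/3)[f(x₀) + 4f(x₁) + 2f(x₂) + ... + f(xₙ)]

x_0 = 1.5000, f(x_0) = 0.400000, coefficient = 1
x_1 = 1.7500, f(x_1) = 0.363636, coefficient = 4
x_2 = 2.0000, f(x_2) = 0.333333, coefficient = 2
x_3 = 2.2500, f(x_3) = 0.307692, coefficient = 4
x_4 = 2.5000, f(x_4) = 0.285714, coefficient = 2
x_5 = 2.7500, f(x_5) = 0.266667, coefficient = 4
x_6 = 3.0000, f(x_6) = 0.250000, coefficient = 1

I ≈ (0.250000/3) × 5.640077 = 0.470006
Exact value: 0.470004
Error: 0.000003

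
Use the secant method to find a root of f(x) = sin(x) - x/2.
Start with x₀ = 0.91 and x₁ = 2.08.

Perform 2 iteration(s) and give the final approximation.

f(x) = sin(x) - x/2
x₀ = 0.91, x₁ = 2.08

Secant formula: x_{n+1} = x_n - f(x_n)(x_n - x_{n-1})/(f(x_n) - f(x_{n-1}))

Iteration 1:
  f(0.910000) = 0.334504
  f(2.080000) = -0.166867
  x_2 = 2.080000 - (-0.166867)×(2.080000 - 0.910000)/(-0.166867 - 0.334504)
       = 1.690599
Iteration 2:
  f(2.080000) = -0.166867
  f(1.690599) = 0.147533
  x_3 = 1.690599 - 0.147533×(1.690599 - 2.080000)/(0.147533 - (-0.166867))
       = 1.873326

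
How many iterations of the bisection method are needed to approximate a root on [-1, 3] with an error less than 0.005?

We need (b-a)/2^n ≤ 0.005
(3 - (-1))/2^n ≤ 0.005
4/2^n ≤ 0.005
2^n ≥ 800
n ≥ log₂(800) = 9.64
n ≥ 10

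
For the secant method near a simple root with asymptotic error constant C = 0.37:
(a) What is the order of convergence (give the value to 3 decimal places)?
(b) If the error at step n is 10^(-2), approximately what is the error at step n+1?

(a) Secant method has superlinear convergence with order φ = (1+√5)/2 ≈ 1.618.
    This means |e_{n+1}| ≈ C|e_n|^1.618.

(b) With |e_n| = 10^(-2) and C = 0.37:
    |e_{n+1}| ≈ 0.37 × (10^(-2))^1.618 = 0.37 × 10^(-3.24)

(a) ≈ 1.618 (golden ratio); (b) |e_{n+1}| ≈ 2.148e-04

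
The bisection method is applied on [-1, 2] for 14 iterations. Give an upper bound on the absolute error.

Bisection error bound: |error| ≤ (b-a)/2^n
|error| ≤ (2 - (-1))/2^14 = 3/2^14
|error| ≤ 0.0001831055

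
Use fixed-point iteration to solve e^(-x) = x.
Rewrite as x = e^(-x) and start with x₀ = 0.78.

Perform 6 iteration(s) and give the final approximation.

Equation: e^(-x) = x
Fixed-point form: x = e^(-x)
x₀ = 0.78

x_1 = g(0.780000) = 0.458406
x_2 = g(0.458406) = 0.632291
x_3 = g(0.632291) = 0.531373
x_4 = g(0.531373) = 0.587797
x_5 = g(0.587797) = 0.555550
x_6 = g(0.555550) = 0.573757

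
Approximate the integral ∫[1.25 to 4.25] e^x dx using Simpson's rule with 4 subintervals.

f(x) = e^x
a = 1.25, b = 4.25, n = 4
h = (b - a)/n = 0.750000

Simpson's rule: (h/3)[f(x₀) + 4f(x₁) + 2f(x₂) + ... + f(xₙ)]

x_0 = 1.2500, f(x_0) = 3.490343, coefficient = 1
x_1 = 2.0000, f(x_1) = 7.389056, coefficient = 4
x_2 = 2.7500, f(x_2) = 15.642632, coefficient = 2
x_3 = 3.5000, f(x_3) = 33.115452, coefficient = 4
x_4 = 4.2500, f(x_4) = 70.105412, coefficient = 1

I ≈ (0.750000/3) × 266.899051 = 66.724763
Exact value: 66.615069
Error: 0.109693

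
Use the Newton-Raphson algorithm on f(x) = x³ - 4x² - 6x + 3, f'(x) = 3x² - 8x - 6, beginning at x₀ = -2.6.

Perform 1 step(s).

f(x) = x³ - 4x² - 6x + 3
f'(x) = 3x² - 8x - 6
x₀ = -2.6

Newton-Raphson formula: x_{n+1} = x_n - f(x_n)/f'(x_n)

Iteration 1:
  f(-2.600000) = -26.016000
  f'(-2.600000) = 35.080000
  x_1 = -2.600000 - (-26.016000)/35.080000 = -1.858381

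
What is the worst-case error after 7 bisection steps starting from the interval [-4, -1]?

Bisection error bound: |error| ≤ (b-a)/2^n
|error| ≤ (-1 - (-4))/2^7 = 3/2^7
|error| ≤ 0.0234375000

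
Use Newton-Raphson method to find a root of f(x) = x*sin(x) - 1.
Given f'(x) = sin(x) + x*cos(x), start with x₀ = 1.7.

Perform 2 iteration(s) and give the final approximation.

f(x) = x*sin(x) - 1
f'(x) = sin(x) + x*cos(x)
x₀ = 1.7

Newton-Raphson formula: x_{n+1} = x_n - f(x_n)/f'(x_n)

Iteration 1:
  f(1.700000) = 0.685830
  f'(1.700000) = 0.772629
  x_1 = 1.700000 - 0.685830/0.772629 = 0.812342
Iteration 2:
  f(0.812342) = -0.410320
  f'(0.812342) = 1.284629
  x_2 = 0.812342 - (-0.410320)/1.284629 = 1.131750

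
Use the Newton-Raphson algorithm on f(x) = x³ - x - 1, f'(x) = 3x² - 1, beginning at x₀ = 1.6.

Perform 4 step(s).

f(x) = x³ - x - 1
f'(x) = 3x² - 1
x₀ = 1.6

Newton-Raphson formula: x_{n+1} = x_n - f(x_n)/f'(x_n)

Iteration 1:
  f(1.600000) = 1.496000
  f'(1.600000) = 6.680000
  x_1 = 1.600000 - 1.496000/6.680000 = 1.376048
Iteration 2:
  f(1.376048) = 0.229510
  f'(1.376048) = 4.680524
  x_2 = 1.376048 - 0.229510/4.680524 = 1.327013
Iteration 3:
  f(1.327013) = 0.009808
  f'(1.327013) = 4.282890
  x_3 = 1.327013 - 0.009808/4.282890 = 1.324723
Iteration 4:
  f(1.324723) = 0.000021
  f'(1.324723) = 4.264672
  x_4 = 1.324723 - 0.000021/4.264672 = 1.324718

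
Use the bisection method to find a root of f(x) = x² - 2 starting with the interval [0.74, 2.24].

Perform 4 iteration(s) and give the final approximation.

f(x) = x² - 2
Initial interval: [0.74, 2.24]

Iteration 1:
  c_1 = (0.740000 + 2.240000)/2 = 1.490000
  f(c_1) = f(1.490000) = 0.220100
  f(a) × f(c) < 0, new interval: [0.740000, 1.490000]
Iteration 2:
  c_2 = (0.740000 + 1.490000)/2 = 1.115000
  f(c_2) = f(1.115000) = -0.756775
  f(a) × f(c) ≥ 0, new interval: [1.115000, 1.490000]
Iteration 3:
  c_3 = (1.115000 + 1.490000)/2 = 1.302500
  f(c_3) = f(1.302500) = -0.303494
  f(a) × f(c) ≥ 0, new interval: [1.302500, 1.490000]
Iteration 4:
  c_4 = (1.302500 + 1.490000)/2 = 1.396250
  f(c_4) = f(1.396250) = -0.050486
  f(a) × f(c) ≥ 0, new interval: [1.396250, 1.490000]

After 4 iteration(s), the approximation is c_4 = 1.396250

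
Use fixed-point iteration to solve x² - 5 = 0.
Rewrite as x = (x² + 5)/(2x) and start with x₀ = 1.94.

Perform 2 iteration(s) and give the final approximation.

Equation: x² - 5 = 0
Fixed-point form: x = (x² + 5)/(2x)
x₀ = 1.94

x_1 = g(1.940000) = 2.258660
x_2 = g(2.258660) = 2.236181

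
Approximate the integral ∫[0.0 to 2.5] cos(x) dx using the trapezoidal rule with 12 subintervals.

f(x) = cos(x)
a = 0.0, b = 2.5, n = 12
h = (b - a)/n = 0.208333

Trapezoidal rule: (h/2)[f(x₀) + 2f(x₁) + 2f(x₂) + ... + f(xₙ)]

x_0 = 0.0000, f(x_0) = 1.000000, coefficient = 1
x_1 = 0.2083, f(x_1) = 0.978377, coefficient = 2
x_2 = 0.4167, f(x_2) = 0.914443, coefficient = 2
x_3 = 0.6250, f(x_3) = 0.810963, coefficient = 2
x_4 = 0.8333, f(x_4) = 0.672412, coefficient = 2
x_5 = 1.0417, f(x_5) = 0.504782, coefficient = 2
x_6 = 1.2500, f(x_6) = 0.315322, coefficient = 2
x_7 = 1.4583, f(x_7) = 0.112226, coefficient = 2
x_8 = 1.6667, f(x_8) = -0.095724, coefficient = 2
x_9 = 1.8750, f(x_9) = -0.299534, coefficient = 2
x_10 = 2.0833, f(x_10) = -0.490390, coefficient = 2
x_11 = 2.2917, f(x_11) = -0.660039, coefficient = 2
x_12 = 2.5000, f(x_12) = -0.801144, coefficient = 1

I ≈ (0.208333/2) × 5.724537 = 0.596306
Exact value: 0.598472
Error: 0.002166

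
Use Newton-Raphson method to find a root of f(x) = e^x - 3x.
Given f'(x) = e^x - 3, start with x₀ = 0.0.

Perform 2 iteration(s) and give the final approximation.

f(x) = e^x - 3x
f'(x) = e^x - 3
x₀ = 0.0

Newton-Raphson formula: x_{n+1} = x_n - f(x_n)/f'(x_n)

Iteration 1:
  f(0.000000) = 1.000000
  f'(0.000000) = -2.000000
  x_1 = 0.000000 - 1.000000/(-2.000000) = 0.500000
Iteration 2:
  f(0.500000) = 0.148721
  f'(0.500000) = -1.351279
  x_2 = 0.500000 - 0.148721/(-1.351279) = 0.610060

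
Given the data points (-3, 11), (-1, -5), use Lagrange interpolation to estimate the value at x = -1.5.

Lagrange interpolation formula:
P(x) = Σ yᵢ × Lᵢ(x)
where Lᵢ(x) = Π_{j≠i} (x - xⱼ)/(xᵢ - xⱼ)

L_0(-1.5) = (-1.5 - (-1))/(-3 - (-1)) = 0.250000
L_1(-1.5) = (-1.5 - (-3))/(-1 - (-3)) = 0.750000

P(-1.5) = 11×L_0(-1.5) + (-5)×L_1(-1.5)
P(-1.5) = -1.000000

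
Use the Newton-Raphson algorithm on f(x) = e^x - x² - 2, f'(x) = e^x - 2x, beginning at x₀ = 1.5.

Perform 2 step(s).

f(x) = e^x - x² - 2
f'(x) = e^x - 2x
x₀ = 1.5

Newton-Raphson formula: x_{n+1} = x_n - f(x_n)/f'(x_n)

Iteration 1:
  f(1.500000) = 0.231689
  f'(1.500000) = 1.481689
  x_1 = 1.500000 - 0.231689/1.481689 = 1.343632
Iteration 2:
  f(1.343632) = 0.027592
  f'(1.343632) = 1.145675
  x_2 = 1.343632 - 0.027592/1.145675 = 1.319548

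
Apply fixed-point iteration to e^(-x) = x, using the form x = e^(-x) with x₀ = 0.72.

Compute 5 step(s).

Equation: e^(-x) = x
Fixed-point form: x = e^(-x)
x₀ = 0.72

x_1 = g(0.720000) = 0.486752
x_2 = g(0.486752) = 0.614619
x_3 = g(0.614619) = 0.540847
x_4 = g(0.540847) = 0.582255
x_5 = g(0.582255) = 0.558637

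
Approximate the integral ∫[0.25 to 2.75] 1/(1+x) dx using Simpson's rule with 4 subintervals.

f(x) = 1/(1+x)
a = 0.25, b = 2.75, n = 4
h = (b - a)/n = 0.625000

Simpson's rule: (h/3)[f(x₀) + 4f(x₁) + 2f(x₂) + ... + f(xₙ)]

x_0 = 0.2500, f(x_0) = 0.800000, coefficient = 1
x_1 = 0.8750, f(x_1) = 0.533333, coefficient = 4
x_2 = 1.5000, f(x_2) = 0.400000, coefficient = 2
x_3 = 2.1250, f(x_3) = 0.320000, coefficient = 4
x_4 = 2.7500, f(x_4) = 0.266667, coefficient = 1

I ≈ (0.625000/3) × 5.280000 = 1.100000
Exact value: 1.098612
Error: 0.001388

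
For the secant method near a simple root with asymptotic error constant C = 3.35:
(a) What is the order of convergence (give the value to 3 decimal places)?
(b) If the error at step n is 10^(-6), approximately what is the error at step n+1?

(a) Secant method has superlinear convergence with order φ = (1+√5)/2 ≈ 1.618.
    This means |e_{n+1}| ≈ C|e_n|^1.618.

(b) With |e_n| = 10^(-6) and C = 3.35:
    |e_{n+1}| ≈ 3.35 × (10^(-6))^1.618 = 3.35 × 10^(-9.71)

(a) ≈ 1.618 (golden ratio); (b) |e_{n+1}| ≈ 6.559e-10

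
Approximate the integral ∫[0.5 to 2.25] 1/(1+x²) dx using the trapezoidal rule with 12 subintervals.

f(x) = 1/(1+x²)
a = 0.5, b = 2.25, n = 12
h = (b - a)/n = 0.145833

Trapezoidal rule: (h/2)[f(x₀) + 2f(x₁) + 2f(x₂) + ... + f(xₙ)]

x_0 = 0.5000, f(x_0) = 0.800000, coefficient = 1
x_1 = 0.6458, f(x_1) = 0.705666, coefficient = 2
x_2 = 0.7917, f(x_2) = 0.614728, coefficient = 2
x_3 = 0.9375, f(x_3) = 0.532225, coefficient = 2
x_4 = 1.0833, f(x_4) = 0.460064, coefficient = 2
x_5 = 1.2292, f(x_5) = 0.398271, coefficient = 2
x_6 = 1.3750, f(x_6) = 0.345946, coefficient = 2
x_7 = 1.5208, f(x_7) = 0.301847, coefficient = 2
x_8 = 1.6667, f(x_8) = 0.264706, coefficient = 2
x_9 = 1.8125, f(x_9) = 0.233364, coefficient = 2
x_10 = 1.9583, f(x_10) = 0.206822, coefficient = 2
x_11 = 2.1042, f(x_11) = 0.184246, coefficient = 2
x_12 = 2.2500, f(x_12) = 0.164948, coefficient = 1

I ≈ (0.145833/2) × 9.460719 = 0.689844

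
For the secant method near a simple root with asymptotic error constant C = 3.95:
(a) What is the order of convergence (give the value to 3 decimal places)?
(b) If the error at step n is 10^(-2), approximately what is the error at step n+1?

(a) Secant method has superlinear convergence with order φ = (1+√5)/2 ≈ 1.618.
    This means |e_{n+1}| ≈ C|e_n|^1.618.

(b) With |e_n| = 10^(-2) and C = 3.95:
    |e_{n+1}| ≈ 3.95 × (10^(-2))^1.618 = 3.95 × 10^(-3.24)

(a) ≈ 1.618 (golden ratio); (b) |e_{n+1}| ≈ 2.294e-03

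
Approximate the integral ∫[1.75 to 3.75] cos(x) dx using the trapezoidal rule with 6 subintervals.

f(x) = cos(x)
a = 1.75, b = 3.75, n = 6
h = (b - a)/n = 0.333333

Trapezoidal rule: (h/2)[f(x₀) + 2f(x₁) + 2f(x₂) + ... + f(xₙ)]

x_0 = 1.7500, f(x_0) = -0.178246, coefficient = 1
x_1 = 2.0833, f(x_1) = -0.490390, coefficient = 2
x_2 = 2.4167, f(x_2) = -0.748549, coefficient = 2
x_3 = 2.7500, f(x_3) = -0.924302, coefficient = 2
x_4 = 3.0833, f(x_4) = -0.998303, coefficient = 2
x_5 = 3.4167, f(x_5) = -0.962405, coefficient = 2
x_6 = 3.7500, f(x_6) = -0.820559, coefficient = 1

I ≈ (0.333333/2) × -9.246704 = -1.541117
Exact value: -1.555547
Error: 0.014430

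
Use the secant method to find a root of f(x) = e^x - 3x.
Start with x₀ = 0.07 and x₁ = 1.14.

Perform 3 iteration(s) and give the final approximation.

f(x) = e^x - 3x
x₀ = 0.07, x₁ = 1.14

Secant formula: x_{n+1} = x_n - f(x_n)(x_n - x_{n-1})/(f(x_n) - f(x_{n-1}))

Iteration 1:
  f(0.070000) = 0.862508
  f(1.140000) = -0.293232
  x_2 = 1.140000 - (-0.293232)×(1.140000 - 0.070000)/(-0.293232 - 0.862508)
       = 0.868522
Iteration 2:
  f(1.140000) = -0.293232
  f(0.868522) = -0.222180
  x_3 = 0.868522 - (-0.222180)×(0.868522 - 1.140000)/(-0.222180 - (-0.293232))
       = 0.019598
Iteration 3:
  f(0.868522) = -0.222180
  f(0.019598) = 0.960998
  x_4 = 0.019598 - 0.960998×(0.019598 - 0.868522)/(0.960998 - (-0.222180))
       = 0.709109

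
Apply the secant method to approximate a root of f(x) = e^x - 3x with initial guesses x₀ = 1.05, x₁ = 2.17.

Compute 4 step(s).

f(x) = e^x - 3x
x₀ = 1.05, x₁ = 2.17

Secant formula: x_{n+1} = x_n - f(x_n)(x_n - x_{n-1})/(f(x_n) - f(x_{n-1}))

Iteration 1:
  f(1.050000) = -0.292349
  f(2.170000) = 2.248284
  x_2 = 2.170000 - 2.248284×(2.170000 - 1.050000)/(2.248284 - (-0.292349))
       = 1.178878
Iteration 2:
  f(2.170000) = 2.248284
  f(1.178878) = -0.285909
  x_3 = 1.178878 - (-0.285909)×(1.178878 - 2.170000)/(-0.285909 - 2.248284)
       = 1.290697
Iteration 3:
  f(1.178878) = -0.285909
  f(1.290697) = -0.236772
  x_4 = 1.290697 - (-0.236772)×(1.290697 - 1.178878)/(-0.236772 - (-0.285909))
       = 1.829502
Iteration 4:
  f(1.290697) = -0.236772
  f(1.829502) = 0.742278
  x_5 = 1.829502 - 0.742278×(1.829502 - 1.290697)/(0.742278 - (-0.236772))
       = 1.421000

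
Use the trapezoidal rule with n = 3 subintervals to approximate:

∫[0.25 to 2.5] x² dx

f(x) = x²
a = 0.25, b = 2.5, n = 3
h = (b - a)/n = 0.750000

Trapezoidal rule: (h/2)[f(x₀) + 2f(x₁) + 2f(x₂) + ... + f(xₙ)]

x_0 = 0.2500, f(x_0) = 0.062500, coefficient = 1
x_1 = 1.0000, f(x_1) = 1.000000, coefficient = 2
x_2 = 1.7500, f(x_2) = 3.062500, coefficient = 2
x_3 = 2.5000, f(x_3) = 6.250000, coefficient = 1

I ≈ (0.750000/2) × 14.437500 = 5.414062
Exact value: 5.203125
Error: 0.210938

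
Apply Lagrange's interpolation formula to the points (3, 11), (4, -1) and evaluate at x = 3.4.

Lagrange interpolation formula:
P(x) = Σ yᵢ × Lᵢ(x)
where Lᵢ(x) = Π_{j≠i} (x - xⱼ)/(xᵢ - xⱼ)

L_0(3.4) = (3.4 - 4)/(3 - 4) = 0.600000
L_1(3.4) = (3.4 - 3)/(4 - 3) = 0.400000

P(3.4) = 11×L_0(3.4) + (-1)×L_1(3.4)
P(3.4) = 6.200000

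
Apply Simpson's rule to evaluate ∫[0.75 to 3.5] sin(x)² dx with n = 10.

f(x) = sin(x)²
a = 0.75, b = 3.5, n = 10
h = (b - a)/n = 0.275000

Simpson's rule: (h/3)[f(x₀) + 4f(x₁) + 2f(x₂) + ... + f(xₙ)]

x_0 = 0.7500, f(x_0) = 0.464631, coefficient = 1
x_1 = 1.0250, f(x_1) = 0.730536, coefficient = 4
x_2 = 1.3000, f(x_2) = 0.928444, coefficient = 2
x_3 = 1.5750, f(x_3) = 0.999982, coefficient = 4
x_4 = 1.8500, f(x_4) = 0.924050, coefficient = 2
x_5 = 2.1250, f(x_5) = 0.723044, coefficient = 4
x_6 = 2.4000, f(x_6) = 0.456251, coefficient = 2
x_7 = 2.6750, f(x_7) = 0.202361, coefficient = 4
x_8 = 2.9500, f(x_8) = 0.036261, coefficient = 2
x_9 = 3.2250, f(x_9) = 0.006941, coefficient = 4
x_10 = 3.5000, f(x_10) = 0.123049, coefficient = 1

I ≈ (0.275000/3) × 15.929149 = 1.460172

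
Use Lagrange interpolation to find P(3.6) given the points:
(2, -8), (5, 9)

Lagrange interpolation formula:
P(x) = Σ yᵢ × Lᵢ(x)
where Lᵢ(x) = Π_{j≠i} (x - xⱼ)/(xᵢ - xⱼ)

L_0(3.6) = (3.6 - 5)/(2 - 5) = 0.466667
L_1(3.6) = (3.6 - 2)/(5 - 2) = 0.533333

P(3.6) = (-8)×L_0(3.6) + 9×L_1(3.6)
P(3.6) = 1.066667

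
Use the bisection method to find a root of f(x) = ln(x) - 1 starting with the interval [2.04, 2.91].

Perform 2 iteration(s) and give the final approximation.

f(x) = ln(x) - 1
Initial interval: [2.04, 2.91]

Iteration 1:
  c_1 = (2.040000 + 2.910000)/2 = 2.475000
  f(c_1) = f(2.475000) = -0.093760
  f(a) × f(c) ≥ 0, new interval: [2.475000, 2.910000]
Iteration 2:
  c_2 = (2.475000 + 2.910000)/2 = 2.692500
  f(c_2) = f(2.692500) = -0.009530
  f(a) × f(c) ≥ 0, new interval: [2.692500, 2.910000]

After 2 iteration(s), the approximation is c_2 = 2.692500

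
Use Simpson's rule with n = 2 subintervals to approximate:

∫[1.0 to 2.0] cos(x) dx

f(x) = cos(x)
a = 1.0, b = 2.0, n = 2
h = (b - a)/n = 0.500000

Simpson's rule: (h/3)[f(x₀) + 4f(x₁) + 2f(x₂) + ... + f(xₙ)]

x_0 = 1.0000, f(x_0) = 0.540302, coefficient = 1
x_1 = 1.5000, f(x_1) = 0.070737, coefficient = 4
x_2 = 2.0000, f(x_2) = -0.416147, coefficient = 1

I ≈ (0.500000/3) × 0.407104 = 0.067851
Exact value: 0.067826
Error: 0.000024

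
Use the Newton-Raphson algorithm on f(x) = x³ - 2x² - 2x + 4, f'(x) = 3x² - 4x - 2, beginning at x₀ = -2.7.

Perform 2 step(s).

f(x) = x³ - 2x² - 2x + 4
f'(x) = 3x² - 4x - 2
x₀ = -2.7

Newton-Raphson formula: x_{n+1} = x_n - f(x_n)/f'(x_n)

Iteration 1:
  f(-2.700000) = -24.863000
  f'(-2.700000) = 30.670000
  x_1 = -2.700000 - (-24.863000)/30.670000 = -1.889338
Iteration 2:
  f(-1.889338) = -6.104699
  f'(-1.889338) = 16.266148
  x_2 = -1.889338 - (-6.104699)/16.266148 = -1.514037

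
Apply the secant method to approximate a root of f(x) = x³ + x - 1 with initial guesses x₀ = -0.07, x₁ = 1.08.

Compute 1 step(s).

f(x) = x³ + x - 1
x₀ = -0.07, x₁ = 1.08

Secant formula: x_{n+1} = x_n - f(x_n)(x_n - x_{n-1})/(f(x_n) - f(x_{n-1}))

Iteration 1:
  f(-0.070000) = -1.070343
  f(1.080000) = 1.339712
  x_2 = 1.080000 - 1.339712×(1.080000 - (-0.070000))/(1.339712 - (-1.070343))
       = 0.440733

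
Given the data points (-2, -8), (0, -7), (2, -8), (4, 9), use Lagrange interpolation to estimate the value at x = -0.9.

Lagrange interpolation formula:
P(x) = Σ yᵢ × Lᵢ(x)
where Lᵢ(x) = Π_{j≠i} (x - xⱼ)/(xᵢ - xⱼ)

L_0(-0.9) = (-0.9 - 0)/(-2 - 0) × (-0.9 - 2)/(-2 - 2) × (-0.9 - 4)/(-2 - 4) = 0.266437
L_1(-0.9) = (-0.9 - (-2))/(0 - (-2)) × (-0.9 - 2)/(0 - 2) × (-0.9 - 4)/(0 - 4) = 0.976938
L_2(-0.9) = (-0.9 - (-2))/(2 - (-2)) × (-0.9 - 0)/(2 - 0) × (-0.9 - 4)/(2 - 4) = -0.303188
L_3(-0.9) = (-0.9 - (-2))/(4 - (-2)) × (-0.9 - 0)/(4 - 0) × (-0.9 - 2)/(4 - 2) = 0.059812

P(-0.9) = (-8)×L_0(-0.9) + (-7)×L_1(-0.9) + (-8)×L_2(-0.9) + 9×L_3(-0.9)
P(-0.9) = -6.006250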